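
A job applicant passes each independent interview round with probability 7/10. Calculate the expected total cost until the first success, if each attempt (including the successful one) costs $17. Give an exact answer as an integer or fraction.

E[#attempts] = 1/p = 10/7; E[cost] = 17·10/7 = 170/7.

170/7 dollars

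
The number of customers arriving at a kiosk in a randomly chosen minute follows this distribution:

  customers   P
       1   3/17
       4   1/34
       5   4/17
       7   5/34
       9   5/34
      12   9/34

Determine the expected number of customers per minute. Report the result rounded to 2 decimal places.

7.00

E[X] = (3/17)·1 + (1/34)·4 + (4/17)·5 + (5/34)·7 + (5/34)·9 + (9/34)·12
     = 7 ≈ 7.00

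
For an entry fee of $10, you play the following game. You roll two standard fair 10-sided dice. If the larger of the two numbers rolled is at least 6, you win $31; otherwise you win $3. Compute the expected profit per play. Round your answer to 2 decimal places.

$14.00

E[payout] = (1/4)·3 + (3/4)·31 = 24
Expected profit = 24 − 10 = 14 ≈ $14.00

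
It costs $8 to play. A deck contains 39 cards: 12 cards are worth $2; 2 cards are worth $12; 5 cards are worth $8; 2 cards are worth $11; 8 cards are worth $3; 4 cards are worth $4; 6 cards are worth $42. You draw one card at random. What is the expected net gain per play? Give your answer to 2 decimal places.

E[payout] = (12/39)·2 + (2/39)·12 + (5/39)·8 + (2/39)·11 + (8/39)·3 + (4/39)·4 + (6/39)·42 = 134/13
Expected profit = 134/13 − 8 = 30/13 ≈ $2.31

$2.31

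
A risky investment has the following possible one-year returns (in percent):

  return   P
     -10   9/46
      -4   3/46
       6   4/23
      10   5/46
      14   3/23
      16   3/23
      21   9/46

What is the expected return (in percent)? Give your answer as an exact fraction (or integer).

365/46

E[X] = (9/46)·(-10) + (3/46)·(-4) + (4/23)·6 + (5/46)·10 + (3/23)·14 + (3/23)·16 + (9/46)·21
     = 365/46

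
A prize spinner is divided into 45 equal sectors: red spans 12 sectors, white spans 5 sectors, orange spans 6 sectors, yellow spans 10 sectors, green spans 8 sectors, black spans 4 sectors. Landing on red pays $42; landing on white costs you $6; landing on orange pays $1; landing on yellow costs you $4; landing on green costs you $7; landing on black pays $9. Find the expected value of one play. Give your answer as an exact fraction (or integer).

E[payout] = (12/45)·42 + (5/45)·(-6) + (6/45)·1 + (10/45)·(-4) + (8/45)·(-7) + (4/45)·9 = 28/3

28/3 dollars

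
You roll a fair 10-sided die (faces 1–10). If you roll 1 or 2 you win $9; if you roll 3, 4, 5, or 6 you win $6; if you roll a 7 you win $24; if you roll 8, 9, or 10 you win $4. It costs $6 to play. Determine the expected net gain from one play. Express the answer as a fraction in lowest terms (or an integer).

E[payout] = (3/10)·4 + (2/5)·6 + (1/5)·9 + (1/10)·24 = 39/5
Expected profit = 39/5 − 6 = 9/5

9/5 dollars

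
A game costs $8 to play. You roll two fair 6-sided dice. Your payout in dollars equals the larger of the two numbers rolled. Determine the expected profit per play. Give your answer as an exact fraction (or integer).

-127/36 dollars

Distribution of the larger of the two numbers rolled: 1 w.p. 1/36, 2 w.p. 1/12, 3 w.p. 5/36, 4 w.p. 7/36, 5 w.p. 1/4, 6 w.p. 11/36
E[payout] = (1/36)·1 + (1/12)·2 + (5/36)·3 + (7/36)·4 + (1/4)·5 + (11/36)·6 = 161/36
Expected profit = 161/36 − 8 = -127/36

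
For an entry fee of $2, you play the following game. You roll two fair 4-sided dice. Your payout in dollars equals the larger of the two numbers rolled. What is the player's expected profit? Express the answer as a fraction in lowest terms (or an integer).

Distribution of the larger of the two numbers rolled: 1 w.p. 1/16, 2 w.p. 3/16, 3 w.p. 5/16, 4 w.p. 7/16
E[payout] = (1/16)·1 + (3/16)·2 + (5/16)·3 + (7/16)·4 = 25/8
Expected profit = 25/8 − 2 = 9/8

9/8 dollars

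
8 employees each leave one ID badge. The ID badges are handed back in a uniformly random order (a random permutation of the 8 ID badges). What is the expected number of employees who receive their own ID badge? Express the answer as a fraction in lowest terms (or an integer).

Let Xᵢ = 1 if person i gets their own ID badge. For each i, P(Xᵢ=1) = 1/8.
By linearity of expectation, E[X₁+…+X_8] = 8·(1/8) = 1.

1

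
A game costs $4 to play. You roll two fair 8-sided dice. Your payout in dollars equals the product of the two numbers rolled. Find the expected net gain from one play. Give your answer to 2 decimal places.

$16.25

Distribution of the product of the two numbers rolled: 1 w.p. 1/64, 2 w.p. 1/32, 3 w.p. 1/32, 4 w.p. 3/64, 5 w.p. 1/32, 6 w.p. 1/16, …
E[payout] = (1/64)·1 + (1/32)·2 + (1/32)·3 + (3/64)·4 + (1/32)·5 + (1/16)·6 + (1/32)·7 + (1/16)·8 + (1/64)·9 + (1/32)·10 + (1/16)·12 + (1/32)·14 + (1/32)·15 + (3/64)·16 + (1/32)·18 + (1/32)·20 + (1/32)·21 + (1/16)·24 + (1/64)·25 + (1/32)·28 + (1/32)·30 + (1/32)·32 + (1/32)·35 + (1/64)·36 + (1/32)·40 + (1/32)·42 + (1/32)·48 + (1/64)·49 + (1/32)·56 + (1/64)·64 = 81/4
Expected profit = 81/4 − 4 = 65/4 ≈ $16.25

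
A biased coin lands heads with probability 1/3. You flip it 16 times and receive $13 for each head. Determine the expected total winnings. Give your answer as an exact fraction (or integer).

208/3 dollars

E[#heads] = 16·1/3 = 16/3 (linearity over flips).
E[winnings] = 13·16/3 = 208/3.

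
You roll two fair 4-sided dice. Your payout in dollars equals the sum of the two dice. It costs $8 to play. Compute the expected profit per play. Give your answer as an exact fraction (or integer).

Distribution of the sum of the two dice: 2 w.p. 1/16, 3 w.p. 1/8, 4 w.p. 3/16, 5 w.p. 1/4, 6 w.p. 3/16, 7 w.p. 1/8, …
E[payout] = (1/16)·2 + (1/8)·3 + (3/16)·4 + (1/4)·5 + (3/16)·6 + (1/8)·7 + (1/16)·8 = 5
Expected profit = 5 − 8 = -3

-$3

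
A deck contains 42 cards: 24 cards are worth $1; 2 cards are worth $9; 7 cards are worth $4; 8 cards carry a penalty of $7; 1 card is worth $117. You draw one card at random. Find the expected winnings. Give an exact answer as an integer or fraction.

E[payout] = (24/42)·1 + (2/42)·9 + (7/42)·4 + (8/42)·(-7) + (1/42)·117 = 131/42

131/42 dollars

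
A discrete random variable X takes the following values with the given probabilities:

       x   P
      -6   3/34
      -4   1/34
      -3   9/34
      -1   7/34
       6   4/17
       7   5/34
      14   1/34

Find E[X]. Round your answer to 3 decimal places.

1.206

E[X] = (3/34)·(-6) + (1/34)·(-4) + (9/34)·(-3) + (7/34)·(-1) + (4/17)·6 + (5/34)·7 + (1/34)·14
     = 41/34 ≈ 1.206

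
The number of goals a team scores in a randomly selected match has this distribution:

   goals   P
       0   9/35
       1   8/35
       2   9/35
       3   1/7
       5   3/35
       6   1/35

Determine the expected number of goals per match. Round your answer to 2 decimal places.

E[X] = (9/35)·0 + (8/35)·1 + (9/35)·2 + (1/7)·3 + (3/35)·5 + (1/35)·6
     = 62/35 ≈ 1.77

1.77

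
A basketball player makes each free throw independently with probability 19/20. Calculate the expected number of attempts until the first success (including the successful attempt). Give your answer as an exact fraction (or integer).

For a geometric distribution, E[trials] = 1/p = 1/(19/20) = 20/19.

20/19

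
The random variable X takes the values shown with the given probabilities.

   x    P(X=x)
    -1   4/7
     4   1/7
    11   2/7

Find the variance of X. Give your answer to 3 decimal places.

27.551

E[X] = (4/7)·(-1) + (1/7)·4 + (2/7)·11 = 22/7
E[X²] = (4/7)·1 + (1/7)·16 + (2/7)·121 = 262/7
Var(X) = 262/7 − (22/7)² = 1350/49 ≈ 27.551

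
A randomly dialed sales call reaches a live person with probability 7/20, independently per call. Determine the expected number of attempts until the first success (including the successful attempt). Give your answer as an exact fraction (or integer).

20/7

For a geometric distribution, E[trials] = 1/p = 1/(7/20) = 20/7.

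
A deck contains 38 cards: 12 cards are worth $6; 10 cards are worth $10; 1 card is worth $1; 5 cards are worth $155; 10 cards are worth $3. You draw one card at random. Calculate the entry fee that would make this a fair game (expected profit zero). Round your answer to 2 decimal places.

$25.74

E[payout] = (12/38)·6 + (10/38)·10 + (1/38)·1 + (5/38)·155 + (10/38)·3 = 489/19
Fair fee = E[payout] = 489/19 ≈ $25.74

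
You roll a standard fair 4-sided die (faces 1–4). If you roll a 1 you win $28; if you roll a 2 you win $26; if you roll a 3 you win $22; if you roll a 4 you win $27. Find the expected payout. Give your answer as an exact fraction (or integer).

103/4 dollars

E[payout] = (1/4)·22 + (1/4)·26 + (1/4)·27 + (1/4)·28 = 103/4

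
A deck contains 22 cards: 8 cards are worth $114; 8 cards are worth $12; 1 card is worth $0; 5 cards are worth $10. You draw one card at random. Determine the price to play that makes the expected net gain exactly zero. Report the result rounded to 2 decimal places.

$48.09

E[payout] = (8/22)·114 + (8/22)·12 + (1/22)·0 + (5/22)·10 = 529/11
Fair fee = E[payout] = 529/11 ≈ $48.09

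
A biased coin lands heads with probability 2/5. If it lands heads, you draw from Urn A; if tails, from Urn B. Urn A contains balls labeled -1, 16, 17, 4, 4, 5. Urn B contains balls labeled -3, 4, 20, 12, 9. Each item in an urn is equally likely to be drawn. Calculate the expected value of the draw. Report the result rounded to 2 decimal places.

E[X | Urn A] = (-1 + 16 + 17 + 4 + 4 + 5)/6 = 15/2
E[X | Urn B] = (-3 + 4 + 20 + 12 + 9)/5 = 42/5
E[X] = (2/5)·15/2 + (3/5)·42/5 = 201/25 ≈ 8.04

8.04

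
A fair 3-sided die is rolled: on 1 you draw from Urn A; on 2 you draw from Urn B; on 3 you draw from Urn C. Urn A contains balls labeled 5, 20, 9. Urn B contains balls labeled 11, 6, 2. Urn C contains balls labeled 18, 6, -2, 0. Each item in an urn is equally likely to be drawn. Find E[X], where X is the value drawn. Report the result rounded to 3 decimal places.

7.722

E[X | Urn A] = (5 + 20 + 9)/3 = 34/3
E[X | Urn B] = (11 + 6 + 2)/3 = 19/3
E[X | Urn C] = (18 + 6 − 2 + 0)/4 = 11/2
E[X] = (1/3)·34/3 + (1/3)·19/3 + (1/3)·11/2 = 139/18 ≈ 7.722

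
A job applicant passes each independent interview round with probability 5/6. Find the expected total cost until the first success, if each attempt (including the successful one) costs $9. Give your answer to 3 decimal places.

$10.800

E[#attempts] = 1/p = 6/5; E[cost] = 9·6/5 = 54/5.
≈ 10.800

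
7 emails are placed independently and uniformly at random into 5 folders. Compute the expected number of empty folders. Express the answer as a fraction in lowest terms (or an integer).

16384/15625

Let Xⱼ=1 if folder j is empty. P(Xⱼ=1) = ((5-1)/5)^7 = 16384/78125.
By linearity, E[#empty] = 5·16384/78125 = 16384/15625.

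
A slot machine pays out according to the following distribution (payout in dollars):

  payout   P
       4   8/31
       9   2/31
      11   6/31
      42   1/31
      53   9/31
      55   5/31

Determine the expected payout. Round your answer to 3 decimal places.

$29.355

E[X] = (8/31)·4 + (2/31)·9 + (6/31)·11 + (1/31)·42 + (9/31)·53 + (5/31)·55
     = 910/31 ≈ 29.355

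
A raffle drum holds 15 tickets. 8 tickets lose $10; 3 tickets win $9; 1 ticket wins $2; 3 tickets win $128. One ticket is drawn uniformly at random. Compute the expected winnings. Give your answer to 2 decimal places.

$22.20

E[payout] = (8/15)·(-10) + (3/15)·9 + (1/15)·2 + (3/15)·128 = 111/5
≈ $22.20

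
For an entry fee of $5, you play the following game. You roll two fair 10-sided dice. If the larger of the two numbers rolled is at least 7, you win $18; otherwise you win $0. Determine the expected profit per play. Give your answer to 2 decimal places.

E[payout] = (9/25)·0 + (16/25)·18 = 288/25
Expected profit = 288/25 − 5 = 163/25 ≈ $6.52

$6.52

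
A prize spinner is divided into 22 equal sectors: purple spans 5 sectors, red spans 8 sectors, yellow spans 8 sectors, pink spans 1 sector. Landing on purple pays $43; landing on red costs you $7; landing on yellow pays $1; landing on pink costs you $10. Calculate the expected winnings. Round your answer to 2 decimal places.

$7.14

E[payout] = (5/22)·43 + (8/22)·(-7) + (8/22)·1 + (1/22)·(-10) = 157/22
≈ $7.14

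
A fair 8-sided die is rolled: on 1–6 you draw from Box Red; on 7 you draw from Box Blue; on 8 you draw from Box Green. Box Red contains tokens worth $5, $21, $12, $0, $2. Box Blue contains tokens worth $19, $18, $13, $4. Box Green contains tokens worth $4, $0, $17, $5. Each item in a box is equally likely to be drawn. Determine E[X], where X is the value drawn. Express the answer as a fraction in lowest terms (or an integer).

E[X | Box Red] = (5 + 21 + 12 + 0 + 2)/5 = 8
E[X | Box Blue] = (19 + 18 + 13 + 4)/4 = 27/2
E[X | Box Green] = (4 + 0 + 17 + 5)/4 = 13/2
E[X] = (3/4)·8 + (1/8)·27/2 + (1/8)·13/2 = 17/2

17/2 dollars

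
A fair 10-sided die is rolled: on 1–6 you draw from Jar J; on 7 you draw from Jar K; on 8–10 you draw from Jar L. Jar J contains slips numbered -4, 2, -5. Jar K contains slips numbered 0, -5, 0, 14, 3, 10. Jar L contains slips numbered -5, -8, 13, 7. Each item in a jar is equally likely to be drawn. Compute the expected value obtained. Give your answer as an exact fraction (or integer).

-61/120

E[X | Jar J] = (-4 + 2 − 5)/3 = -7/3
E[X | Jar K] = (0 − 5 + 0 + 14 + 3 + 10)/6 = 11/3
E[X | Jar L] = (-5 − 8 + 13 + 7)/4 = 7/4
E[X] = (3/5)·(-7/3) + (1/10)·11/3 + (3/10)·7/4 = -61/120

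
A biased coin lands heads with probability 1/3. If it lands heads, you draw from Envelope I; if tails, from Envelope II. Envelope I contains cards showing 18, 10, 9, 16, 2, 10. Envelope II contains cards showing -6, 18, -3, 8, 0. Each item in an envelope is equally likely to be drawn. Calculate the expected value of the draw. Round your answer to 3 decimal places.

5.878

E[X | Envelope I] = (18 + 10 + 9 + 16 + 2 + 10)/6 = 65/6
E[X | Envelope II] = (-6 + 18 − 3 + 8 + 0)/5 = 17/5
E[X] = (1/3)·65/6 + (2/3)·17/5 = 529/90 ≈ 5.878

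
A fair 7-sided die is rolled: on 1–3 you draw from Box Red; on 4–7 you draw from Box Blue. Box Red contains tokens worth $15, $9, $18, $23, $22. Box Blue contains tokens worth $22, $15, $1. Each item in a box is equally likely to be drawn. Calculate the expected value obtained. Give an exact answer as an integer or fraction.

1543/105 dollars

E[X | Box Red] = (15 + 9 + 18 + 23 + 22)/5 = 87/5
E[X | Box Blue] = (22 + 15 + 1)/3 = 38/3
E[X] = (3/7)·87/5 + (4/7)·38/3 = 1543/105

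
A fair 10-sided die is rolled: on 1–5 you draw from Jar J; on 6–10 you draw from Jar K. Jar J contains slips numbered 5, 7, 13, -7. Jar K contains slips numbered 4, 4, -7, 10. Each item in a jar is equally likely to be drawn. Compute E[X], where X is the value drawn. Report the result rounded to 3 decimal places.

3.625

E[X | Jar J] = (5 + 7 + 13 − 7)/4 = 9/2
E[X | Jar K] = (4 + 4 − 7 + 10)/4 = 11/4
E[X] = (1/2)·9/2 + (1/2)·11/4 = 29/8 ≈ 3.625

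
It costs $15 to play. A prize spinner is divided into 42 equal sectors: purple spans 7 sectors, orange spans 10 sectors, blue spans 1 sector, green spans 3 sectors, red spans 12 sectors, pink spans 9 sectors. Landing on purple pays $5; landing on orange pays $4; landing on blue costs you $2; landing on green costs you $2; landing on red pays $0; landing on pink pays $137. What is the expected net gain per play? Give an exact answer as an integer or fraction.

335/21 dollars

E[payout] = (7/42)·5 + (10/42)·4 + (1/42)·(-2) + (3/42)·(-2) + (12/42)·0 + (9/42)·137 = 650/21
Expected profit = 650/21 − 15 = 335/21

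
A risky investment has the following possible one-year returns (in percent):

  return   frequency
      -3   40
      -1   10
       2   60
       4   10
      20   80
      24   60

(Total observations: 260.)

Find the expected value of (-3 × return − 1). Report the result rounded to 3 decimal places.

-36.423

Total = 260, so P(return=-3) = 40/260, etc.
E[-3x-1] = (2/13)·8 + (1/26)·2 + (3/13)·(-7) + (1/26)·(-13) + (4/13)·(-61) + (3/13)·(-73)
     = -947/26 ≈ -36.423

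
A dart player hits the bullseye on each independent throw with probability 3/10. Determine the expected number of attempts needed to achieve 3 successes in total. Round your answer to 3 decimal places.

By linearity (sum of 3 independent geometric waits), E[trials] = 3/p = 3/(3/10) = 10.
≈ 10.000

10.000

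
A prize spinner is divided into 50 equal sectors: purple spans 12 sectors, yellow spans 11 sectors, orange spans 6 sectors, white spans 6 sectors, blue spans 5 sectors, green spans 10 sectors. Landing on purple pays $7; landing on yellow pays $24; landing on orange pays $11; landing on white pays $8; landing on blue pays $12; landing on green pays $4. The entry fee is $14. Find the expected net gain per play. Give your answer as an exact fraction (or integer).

-69/25 dollars

E[payout] = (12/50)·7 + (11/50)·24 + (6/50)·11 + (6/50)·8 + (5/50)·12 + (10/50)·4 = 281/25
Expected profit = 281/25 − 14 = -69/25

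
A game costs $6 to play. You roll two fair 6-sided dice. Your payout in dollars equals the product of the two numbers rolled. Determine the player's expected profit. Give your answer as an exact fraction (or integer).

25/4 dollars

Distribution of the product of the two numbers rolled: 1 w.p. 1/36, 2 w.p. 1/18, 3 w.p. 1/18, 4 w.p. 1/12, 5 w.p. 1/18, 6 w.p. 1/9, …
E[payout] = (1/36)·1 + (1/18)·2 + (1/18)·3 + (1/12)·4 + (1/18)·5 + (1/9)·6 + (1/18)·8 + (1/36)·9 + (1/18)·10 + (1/9)·12 + (1/18)·15 + (1/36)·16 + (1/18)·18 + (1/18)·20 + (1/18)·24 + (1/36)·25 + (1/18)·30 + (1/36)·36 = 49/4
Expected profit = 49/4 − 6 = 25/4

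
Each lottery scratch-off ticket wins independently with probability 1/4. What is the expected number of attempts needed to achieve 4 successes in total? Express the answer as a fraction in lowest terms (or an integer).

16

By linearity (sum of 4 independent geometric waits), E[trials] = 4/p = 4/(1/4) = 16.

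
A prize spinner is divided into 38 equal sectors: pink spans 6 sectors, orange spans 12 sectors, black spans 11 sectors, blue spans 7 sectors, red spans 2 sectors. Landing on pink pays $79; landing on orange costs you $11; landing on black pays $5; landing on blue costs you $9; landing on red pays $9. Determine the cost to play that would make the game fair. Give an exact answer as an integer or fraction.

E[payout] = (6/38)·79 + (12/38)·(-11) + (11/38)·5 + (7/38)·(-9) + (2/38)·9 = 176/19
Fair fee = E[payout] = 176/19

176/19 dollars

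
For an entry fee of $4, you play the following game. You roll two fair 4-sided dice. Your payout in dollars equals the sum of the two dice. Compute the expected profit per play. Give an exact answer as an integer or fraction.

$1

Distribution of the sum of the two dice: 2 w.p. 1/16, 3 w.p. 1/8, 4 w.p. 3/16, 5 w.p. 1/4, 6 w.p. 3/16, 7 w.p. 1/8, …
E[payout] = (1/16)·2 + (1/8)·3 + (3/16)·4 + (1/4)·5 + (3/16)·6 + (1/8)·7 + (1/16)·8 = 5
Expected profit = 5 − 4 = 1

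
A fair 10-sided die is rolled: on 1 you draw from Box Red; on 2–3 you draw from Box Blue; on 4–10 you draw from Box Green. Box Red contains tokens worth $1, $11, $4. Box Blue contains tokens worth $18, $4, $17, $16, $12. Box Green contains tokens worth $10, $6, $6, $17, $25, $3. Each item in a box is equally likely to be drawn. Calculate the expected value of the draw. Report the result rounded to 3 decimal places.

E[X | Box Red] = (1 + 11 + 4)/3 = 16/3
E[X | Box Blue] = (18 + 4 + 17 + 16 + 12)/5 = 67/5
E[X | Box Green] = (10 + 6 + 6 + 17 + 25 + 3)/6 = 67/6
E[X] = (1/10)·16/3 + (1/5)·67/5 + (7/10)·67/6 = 1103/100 ≈ 11.030

$11.030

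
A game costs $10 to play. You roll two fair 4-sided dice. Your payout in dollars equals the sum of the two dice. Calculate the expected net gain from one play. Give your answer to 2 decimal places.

Distribution of the sum of the two dice: 2 w.p. 1/16, 3 w.p. 1/8, 4 w.p. 3/16, 5 w.p. 1/4, 6 w.p. 3/16, 7 w.p. 1/8, …
E[payout] = (1/16)·2 + (1/8)·3 + (3/16)·4 + (1/4)·5 + (3/16)·6 + (1/8)·7 + (1/16)·8 = 5
Expected profit = 5 − 10 = -5 ≈ -$5.00

-$5.00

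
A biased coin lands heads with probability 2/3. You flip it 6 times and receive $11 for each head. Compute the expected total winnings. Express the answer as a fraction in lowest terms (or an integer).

$44

E[#heads] = 6·2/3 = 4 (linearity over flips).
E[winnings] = 11·4 = 44.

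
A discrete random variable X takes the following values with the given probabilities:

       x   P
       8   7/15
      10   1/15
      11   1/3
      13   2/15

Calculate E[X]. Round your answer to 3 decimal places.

9.800

E[X] = (7/15)·8 + (1/15)·10 + (1/3)·11 + (2/15)·13
     = 49/5 ≈ 9.800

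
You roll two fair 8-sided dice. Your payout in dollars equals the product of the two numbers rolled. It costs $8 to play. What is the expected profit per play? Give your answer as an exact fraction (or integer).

49/4 dollars

Distribution of the product of the two numbers rolled: 1 w.p. 1/64, 2 w.p. 1/32, 3 w.p. 1/32, 4 w.p. 3/64, 5 w.p. 1/32, 6 w.p. 1/16, …
E[payout] = (1/64)·1 + (1/32)·2 + (1/32)·3 + (3/64)·4 + (1/32)·5 + (1/16)·6 + (1/32)·7 + (1/16)·8 + (1/64)·9 + (1/32)·10 + (1/16)·12 + (1/32)·14 + (1/32)·15 + (3/64)·16 + (1/32)·18 + (1/32)·20 + (1/32)·21 + (1/16)·24 + (1/64)·25 + (1/32)·28 + (1/32)·30 + (1/32)·32 + (1/32)·35 + (1/64)·36 + (1/32)·40 + (1/32)·42 + (1/32)·48 + (1/64)·49 + (1/32)·56 + (1/64)·64 = 81/4
Expected profit = 81/4 − 8 = 49/4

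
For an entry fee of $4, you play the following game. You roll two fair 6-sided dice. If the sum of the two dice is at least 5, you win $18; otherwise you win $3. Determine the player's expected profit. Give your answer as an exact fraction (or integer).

E[payout] = (1/6)·3 + (5/6)·18 = 31/2
Expected profit = 31/2 − 4 = 23/2

23/2 dollars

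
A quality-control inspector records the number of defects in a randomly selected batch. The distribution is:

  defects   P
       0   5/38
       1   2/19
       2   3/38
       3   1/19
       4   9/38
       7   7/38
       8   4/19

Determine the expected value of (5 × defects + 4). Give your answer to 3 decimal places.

E[5x+4] = (5/38)·4 + (2/19)·9 + (3/38)·14 + (1/19)·19 + (9/38)·24 + (7/38)·39 + (4/19)·44
     = 977/38 ≈ 25.711

25.711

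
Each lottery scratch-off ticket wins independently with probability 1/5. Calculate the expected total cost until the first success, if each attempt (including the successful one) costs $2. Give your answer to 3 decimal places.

E[#attempts] = 1/p = 5; E[cost] = 2·5 = 10.
≈ 10.000

$10.000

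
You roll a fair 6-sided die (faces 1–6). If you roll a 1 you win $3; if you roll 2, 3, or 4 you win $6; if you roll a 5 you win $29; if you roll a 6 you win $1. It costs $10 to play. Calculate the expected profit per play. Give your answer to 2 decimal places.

E[payout] = (1/6)·1 + (1/6)·3 + (1/2)·6 + (1/6)·29 = 17/2
Expected profit = 17/2 − 10 = -3/2 ≈ -$1.50

-$1.50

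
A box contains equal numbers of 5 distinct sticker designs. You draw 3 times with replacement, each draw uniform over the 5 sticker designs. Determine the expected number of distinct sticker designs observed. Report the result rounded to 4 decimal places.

2.4400

Let Xⱼ=1 if type j appears at least once. P(Xⱼ=1) = 1 − ((5−1)/5)^3 = 61/125.
E[#distinct] = 5·61/125 = 61/25.
≈ 2.4400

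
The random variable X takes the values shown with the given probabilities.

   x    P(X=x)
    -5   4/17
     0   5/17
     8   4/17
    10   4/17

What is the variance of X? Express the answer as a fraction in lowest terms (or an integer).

10148/289

E[X] = (4/17)·(-5) + (5/17)·0 + (4/17)·8 + (4/17)·10 = 52/17
E[X²] = (4/17)·25 + (5/17)·0 + (4/17)·64 + (4/17)·100 = 756/17
Var(X) = 756/17 − (52/17)² = 10148/289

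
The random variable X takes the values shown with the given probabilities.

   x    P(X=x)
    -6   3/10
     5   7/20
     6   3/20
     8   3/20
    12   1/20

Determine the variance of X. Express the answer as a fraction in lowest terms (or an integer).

E[X] = (3/10)·(-6) + (7/20)·5 + (3/20)·6 + (3/20)·8 + (1/20)·12 = 53/20
E[X²] = (3/10)·36 + (7/20)·25 + (3/20)·36 + (3/20)·64 + (1/20)·144 = 167/4
Var(X) = 167/4 − (53/20)² = 13891/400

13891/400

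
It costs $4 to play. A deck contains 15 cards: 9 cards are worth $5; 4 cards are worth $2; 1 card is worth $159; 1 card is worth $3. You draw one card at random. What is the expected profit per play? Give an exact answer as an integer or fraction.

E[payout] = (9/15)·5 + (4/15)·2 + (1/15)·159 + (1/15)·3 = 43/3
Expected profit = 43/3 − 4 = 31/3

31/3 dollars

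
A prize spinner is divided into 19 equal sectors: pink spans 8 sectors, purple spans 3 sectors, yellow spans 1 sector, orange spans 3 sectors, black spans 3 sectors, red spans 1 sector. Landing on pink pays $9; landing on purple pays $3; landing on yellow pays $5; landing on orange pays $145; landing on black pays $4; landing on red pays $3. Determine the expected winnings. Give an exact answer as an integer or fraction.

536/19 dollars

E[payout] = (8/19)·9 + (3/19)·3 + (1/19)·5 + (3/19)·145 + (3/19)·4 + (1/19)·3 = 536/19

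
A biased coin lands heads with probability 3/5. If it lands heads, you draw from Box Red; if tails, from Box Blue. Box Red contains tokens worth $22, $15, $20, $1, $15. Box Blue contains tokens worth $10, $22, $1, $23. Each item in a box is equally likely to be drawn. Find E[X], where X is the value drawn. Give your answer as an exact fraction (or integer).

E[X | Box Red] = (22 + 15 + 20 + 1 + 15)/5 = 73/5
E[X | Box Blue] = (10 + 22 + 1 + 23)/4 = 14
E[X] = (3/5)·73/5 + (2/5)·14 = 359/25

359/25 dollars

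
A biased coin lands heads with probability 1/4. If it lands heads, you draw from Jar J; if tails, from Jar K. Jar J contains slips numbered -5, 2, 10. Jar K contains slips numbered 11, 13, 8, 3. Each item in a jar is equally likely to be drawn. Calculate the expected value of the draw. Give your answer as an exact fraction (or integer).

E[X | Jar J] = (-5 + 2 + 10)/3 = 7/3
E[X | Jar K] = (11 + 13 + 8 + 3)/4 = 35/4
E[X] = (1/4)·7/3 + (3/4)·35/4 = 343/48

343/48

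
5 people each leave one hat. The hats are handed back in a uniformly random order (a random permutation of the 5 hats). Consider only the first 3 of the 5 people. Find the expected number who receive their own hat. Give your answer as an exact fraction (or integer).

Let Xᵢ = 1 if person i gets their own hat. For each i, P(Xᵢ=1) = 1/5.
By linearity of expectation, E[X₁+…+X_3] = 3·(1/5) = 3/5.

3/5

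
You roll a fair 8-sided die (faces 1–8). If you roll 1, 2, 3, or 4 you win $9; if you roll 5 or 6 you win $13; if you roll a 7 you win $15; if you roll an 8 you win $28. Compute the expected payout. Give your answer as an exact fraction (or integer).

105/8 dollars

E[payout] = (1/2)·9 + (1/4)·13 + (1/8)·15 + (1/8)·28 = 105/8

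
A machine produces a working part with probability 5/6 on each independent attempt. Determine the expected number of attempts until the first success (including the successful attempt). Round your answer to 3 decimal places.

1.200

For a geometric distribution, E[trials] = 1/p = 1/(5/6) = 6/5.
≈ 1.200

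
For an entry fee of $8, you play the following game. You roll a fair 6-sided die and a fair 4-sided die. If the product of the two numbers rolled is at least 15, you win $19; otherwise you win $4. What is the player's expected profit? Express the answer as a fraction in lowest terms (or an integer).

-7/8 dollars

E[payout] = (19/24)·4 + (5/24)·19 = 57/8
Expected profit = 57/8 − 8 = -7/8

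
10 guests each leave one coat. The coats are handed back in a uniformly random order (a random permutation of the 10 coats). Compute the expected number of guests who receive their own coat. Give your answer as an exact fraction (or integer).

Let Xᵢ = 1 if person i gets their own coat. For each i, P(Xᵢ=1) = 1/10.
By linearity of expectation, E[X₁+…+X_10] = 10·(1/10) = 1.

1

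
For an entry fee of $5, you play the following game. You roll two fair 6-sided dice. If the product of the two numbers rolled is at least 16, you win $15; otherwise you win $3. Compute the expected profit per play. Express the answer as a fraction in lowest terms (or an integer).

5/3 dollars

E[payout] = (25/36)·3 + (11/36)·15 = 20/3
Expected profit = 20/3 − 5 = 5/3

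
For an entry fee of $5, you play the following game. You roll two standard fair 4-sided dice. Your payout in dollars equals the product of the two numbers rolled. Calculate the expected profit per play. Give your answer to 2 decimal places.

$1.25

Distribution of the product of the two numbers rolled: 1 w.p. 1/16, 2 w.p. 1/8, 3 w.p. 1/8, 4 w.p. 3/16, 6 w.p. 1/8, 8 w.p. 1/8, …
E[payout] = (1/16)·1 + (1/8)·2 + (1/8)·3 + (3/16)·4 + (1/8)·6 + (1/8)·8 + (1/16)·9 + (1/8)·12 + (1/16)·16 = 25/4
Expected profit = 25/4 − 5 = 5/4 ≈ $1.25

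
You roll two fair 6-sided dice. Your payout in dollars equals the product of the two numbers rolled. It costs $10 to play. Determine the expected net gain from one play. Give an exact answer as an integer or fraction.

9/4 dollars

Distribution of the product of the two numbers rolled: 1 w.p. 1/36, 2 w.p. 1/18, 3 w.p. 1/18, 4 w.p. 1/12, 5 w.p. 1/18, 6 w.p. 1/9, …
E[payout] = (1/36)·1 + (1/18)·2 + (1/18)·3 + (1/12)·4 + (1/18)·5 + (1/9)·6 + (1/18)·8 + (1/36)·9 + (1/18)·10 + (1/9)·12 + (1/18)·15 + (1/36)·16 + (1/18)·18 + (1/18)·20 + (1/18)·24 + (1/36)·25 + (1/18)·30 + (1/36)·36 = 49/4
Expected profit = 49/4 − 10 = 9/4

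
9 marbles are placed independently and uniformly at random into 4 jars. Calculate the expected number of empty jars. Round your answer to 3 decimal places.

0.300

Let Xⱼ=1 if jar j is empty. P(Xⱼ=1) = ((4-1)/4)^9 = 19683/262144.
By linearity, E[#empty] = 4·19683/262144 = 19683/65536.
≈ 0.300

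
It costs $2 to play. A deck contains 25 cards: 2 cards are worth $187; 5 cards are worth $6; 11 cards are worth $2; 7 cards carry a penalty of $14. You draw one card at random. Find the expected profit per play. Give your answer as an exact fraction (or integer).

278/25 dollars

E[payout] = (2/25)·187 + (5/25)·6 + (11/25)·2 + (7/25)·(-14) = 328/25
Expected profit = 328/25 − 2 = 278/25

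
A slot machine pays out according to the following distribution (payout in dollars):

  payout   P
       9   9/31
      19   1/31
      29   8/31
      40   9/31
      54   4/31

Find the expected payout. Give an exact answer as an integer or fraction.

E[X] = (9/31)·9 + (1/31)·19 + (8/31)·29 + (9/31)·40 + (4/31)·54
     = 908/31

908/31 dollars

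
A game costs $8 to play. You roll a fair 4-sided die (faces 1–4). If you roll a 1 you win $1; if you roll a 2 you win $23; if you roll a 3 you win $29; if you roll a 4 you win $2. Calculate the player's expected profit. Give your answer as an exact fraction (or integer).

E[payout] = (1/4)·1 + (1/4)·2 + (1/4)·23 + (1/4)·29 = 55/4
Expected profit = 55/4 − 8 = 23/4

23/4 dollars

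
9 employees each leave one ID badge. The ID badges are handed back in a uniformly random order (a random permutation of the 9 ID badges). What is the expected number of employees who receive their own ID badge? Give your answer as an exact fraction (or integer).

Let Xᵢ = 1 if person i gets their own ID badge. For each i, P(Xᵢ=1) = 1/9.
By linearity of expectation, E[X₁+…+X_9] = 9·(1/9) = 1.

1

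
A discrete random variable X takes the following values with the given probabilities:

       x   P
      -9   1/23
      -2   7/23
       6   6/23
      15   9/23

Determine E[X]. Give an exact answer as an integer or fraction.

E[X] = (1/23)·(-9) + (7/23)·(-2) + (6/23)·6 + (9/23)·15
     = 148/23

148/23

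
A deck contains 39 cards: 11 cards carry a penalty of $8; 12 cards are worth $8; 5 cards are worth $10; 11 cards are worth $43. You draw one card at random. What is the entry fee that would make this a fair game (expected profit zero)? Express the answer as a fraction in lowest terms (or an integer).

E[payout] = (11/39)·(-8) + (12/39)·8 + (5/39)·10 + (11/39)·43 = 177/13
Fair fee = E[payout] = 177/13

177/13 dollars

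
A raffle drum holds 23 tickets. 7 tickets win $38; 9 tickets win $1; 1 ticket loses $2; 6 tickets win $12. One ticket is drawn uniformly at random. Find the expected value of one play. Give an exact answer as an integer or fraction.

E[payout] = (7/23)·38 + (9/23)·1 + (1/23)·(-2) + (6/23)·12 = 15

$15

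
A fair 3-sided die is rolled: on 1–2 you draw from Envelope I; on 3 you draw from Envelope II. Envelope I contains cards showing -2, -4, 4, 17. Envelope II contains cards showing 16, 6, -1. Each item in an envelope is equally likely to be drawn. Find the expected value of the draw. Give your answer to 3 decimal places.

4.833

E[X | Envelope I] = (-2 − 4 + 4 + 17)/4 = 15/4
E[X | Envelope II] = (16 + 6 − 1)/3 = 7
E[X] = (2/3)·15/4 + (1/3)·7 = 29/6 ≈ 4.833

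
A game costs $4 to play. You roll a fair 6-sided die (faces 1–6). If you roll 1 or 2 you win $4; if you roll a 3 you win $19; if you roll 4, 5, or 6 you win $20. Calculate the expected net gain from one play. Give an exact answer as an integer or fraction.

21/2 dollars

E[payout] = (1/3)·4 + (1/6)·19 + (1/2)·20 = 29/2
Expected profit = 29/2 − 4 = 21/2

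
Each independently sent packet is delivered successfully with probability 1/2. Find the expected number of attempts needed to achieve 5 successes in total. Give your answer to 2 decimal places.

By linearity (sum of 5 independent geometric waits), E[trials] = 5/p = 5/(1/2) = 10.
≈ 10.00

10.00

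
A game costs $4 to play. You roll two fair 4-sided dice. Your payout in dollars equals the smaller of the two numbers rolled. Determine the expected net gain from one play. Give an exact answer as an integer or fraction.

-17/8 dollars

Distribution of the smaller of the two numbers rolled: 1 w.p. 7/16, 2 w.p. 5/16, 3 w.p. 3/16, 4 w.p. 1/16
E[payout] = (7/16)·1 + (5/16)·2 + (3/16)·3 + (1/16)·4 = 15/8
Expected profit = 15/8 − 4 = -17/8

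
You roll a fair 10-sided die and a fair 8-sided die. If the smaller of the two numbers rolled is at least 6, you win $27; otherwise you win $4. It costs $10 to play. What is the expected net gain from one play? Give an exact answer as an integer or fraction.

E[payout] = (13/16)·4 + (3/16)·27 = 133/16
Expected profit = 133/16 − 10 = -27/16

-27/16 dollars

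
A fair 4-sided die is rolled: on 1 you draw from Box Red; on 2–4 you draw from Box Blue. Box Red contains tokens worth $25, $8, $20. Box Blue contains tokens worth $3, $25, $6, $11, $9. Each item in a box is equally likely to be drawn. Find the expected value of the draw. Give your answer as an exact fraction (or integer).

751/60 dollars

E[X | Box Red] = (25 + 8 + 20)/3 = 53/3
E[X | Box Blue] = (3 + 25 + 6 + 11 + 9)/5 = 54/5
E[X] = (1/4)·53/3 + (3/4)·54/5 = 751/60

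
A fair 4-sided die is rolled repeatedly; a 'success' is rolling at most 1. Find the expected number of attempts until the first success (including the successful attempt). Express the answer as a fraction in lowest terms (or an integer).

For a geometric distribution, E[trials] = 1/p = 1/(1/4) = 4.

4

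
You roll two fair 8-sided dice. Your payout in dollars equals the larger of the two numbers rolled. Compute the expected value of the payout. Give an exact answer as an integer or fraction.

93/16 dollars

Distribution of the larger of the two numbers rolled: 1 w.p. 1/64, 2 w.p. 3/64, 3 w.p. 5/64, 4 w.p. 7/64, 5 w.p. 9/64, 6 w.p. 11/64, …
E[payout] = (1/64)·1 + (3/64)·2 + (5/64)·3 + (7/64)·4 + (9/64)·5 + (11/64)·6 + (13/64)·7 + (15/64)·8 = 93/16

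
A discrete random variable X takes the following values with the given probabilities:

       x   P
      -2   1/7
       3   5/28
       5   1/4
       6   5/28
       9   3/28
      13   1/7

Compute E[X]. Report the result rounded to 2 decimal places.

E[X] = (1/7)·(-2) + (5/28)·3 + (1/4)·5 + (5/28)·6 + (3/28)·9 + (1/7)·13
     = 151/28 ≈ 5.39

5.39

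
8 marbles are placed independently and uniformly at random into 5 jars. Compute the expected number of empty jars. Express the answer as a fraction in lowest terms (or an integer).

Let Xⱼ=1 if jar j is empty. P(Xⱼ=1) = ((5-1)/5)^8 = 65536/390625.
By linearity, E[#empty] = 5·65536/390625 = 65536/78125.

65536/78125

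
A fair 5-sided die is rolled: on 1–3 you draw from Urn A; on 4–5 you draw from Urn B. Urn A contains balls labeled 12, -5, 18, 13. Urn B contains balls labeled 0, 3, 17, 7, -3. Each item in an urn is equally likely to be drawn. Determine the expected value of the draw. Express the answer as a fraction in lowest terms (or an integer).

E[X | Urn A] = (12 − 5 + 18 + 13)/4 = 19/2
E[X | Urn B] = (0 + 3 + 17 + 7 − 3)/5 = 24/5
E[X] = (3/5)·19/2 + (2/5)·24/5 = 381/50

381/50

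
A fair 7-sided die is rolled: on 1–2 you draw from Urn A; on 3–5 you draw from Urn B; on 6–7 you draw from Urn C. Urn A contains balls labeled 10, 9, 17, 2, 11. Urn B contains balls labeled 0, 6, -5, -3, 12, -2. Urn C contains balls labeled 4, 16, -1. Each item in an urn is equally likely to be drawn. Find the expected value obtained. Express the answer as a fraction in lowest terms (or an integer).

E[X | Urn A] = (10 + 9 + 17 + 2 + 11)/5 = 49/5
E[X | Urn B] = (0 + 6 − 5 − 3 + 12 − 2)/6 = 4/3
E[X | Urn C] = (4 + 16 − 1)/3 = 19/3
E[X] = (2/7)·49/5 + (3/7)·4/3 + (2/7)·19/3 = 544/105

544/105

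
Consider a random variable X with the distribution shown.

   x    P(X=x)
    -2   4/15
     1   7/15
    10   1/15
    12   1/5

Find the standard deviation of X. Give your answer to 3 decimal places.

E[X] = 3, E[X²] = 37
Var(X) = E[X²] − (E[X])² = 37 − 9 = 28
SD(X) = √(28) ≈ 5.292

5.292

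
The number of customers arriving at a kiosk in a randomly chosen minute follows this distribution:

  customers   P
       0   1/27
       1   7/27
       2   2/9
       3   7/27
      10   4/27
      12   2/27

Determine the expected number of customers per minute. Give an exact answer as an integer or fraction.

104/27

E[X] = (1/27)·0 + (7/27)·1 + (2/9)·2 + (7/27)·3 + (4/27)·10 + (2/27)·12
     = 104/27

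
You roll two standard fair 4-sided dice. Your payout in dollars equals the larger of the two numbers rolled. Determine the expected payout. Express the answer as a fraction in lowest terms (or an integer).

Distribution of the larger of the two numbers rolled: 1 w.p. 1/16, 2 w.p. 3/16, 3 w.p. 5/16, 4 w.p. 7/16
E[payout] = (1/16)·1 + (3/16)·2 + (5/16)·3 + (7/16)·4 = 25/8

25/8 dollars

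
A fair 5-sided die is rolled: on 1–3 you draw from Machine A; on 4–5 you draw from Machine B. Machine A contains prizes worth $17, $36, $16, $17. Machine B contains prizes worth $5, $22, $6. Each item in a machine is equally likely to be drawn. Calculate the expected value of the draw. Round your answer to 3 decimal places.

E[X | Machine A] = (17 + 36 + 16 + 17)/4 = 43/2
E[X | Machine B] = (5 + 22 + 6)/3 = 11
E[X] = (3/5)·43/2 + (2/5)·11 = 173/10 ≈ 17.300

$17.300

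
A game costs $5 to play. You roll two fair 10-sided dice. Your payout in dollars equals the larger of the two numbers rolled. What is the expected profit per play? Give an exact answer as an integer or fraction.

43/20 dollars

Distribution of the larger of the two numbers rolled: 1 w.p. 1/100, 2 w.p. 3/100, 3 w.p. 1/20, 4 w.p. 7/100, 5 w.p. 9/100, 6 w.p. 11/100, …
E[payout] = (1/100)·1 + (3/100)·2 + (1/20)·3 + (7/100)·4 + (9/100)·5 + (11/100)·6 + (13/100)·7 + (3/20)·8 + (17/100)·9 + (19/100)·10 = 143/20
Expected profit = 143/20 − 5 = 43/20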